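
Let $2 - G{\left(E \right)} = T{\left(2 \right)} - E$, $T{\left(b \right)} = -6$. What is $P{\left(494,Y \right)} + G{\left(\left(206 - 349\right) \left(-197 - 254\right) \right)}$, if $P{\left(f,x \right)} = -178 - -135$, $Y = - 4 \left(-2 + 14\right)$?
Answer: $64458$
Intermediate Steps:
$G{\left(E \right)} = 8 + E$ ($G{\left(E \right)} = 2 - \left(-6 - E\right) = 2 + \left(6 + E\right) = 8 + E$)
$Y = -48$ ($Y = \left(-4\right) 12 = -48$)
$P{\left(f,x \right)} = -43$ ($P{\left(f,x \right)} = -178 + 135 = -43$)
$P{\left(494,Y \right)} + G{\left(\left(206 - 349\right) \left(-197 - 254\right) \right)} = -43 + \left(8 + \left(206 - 349\right) \left(-197 - 254\right)\right) = -43 + \left(8 - -64493\right) = -43 + \left(8 + 64493\right) = -43 + 64501 = 64458$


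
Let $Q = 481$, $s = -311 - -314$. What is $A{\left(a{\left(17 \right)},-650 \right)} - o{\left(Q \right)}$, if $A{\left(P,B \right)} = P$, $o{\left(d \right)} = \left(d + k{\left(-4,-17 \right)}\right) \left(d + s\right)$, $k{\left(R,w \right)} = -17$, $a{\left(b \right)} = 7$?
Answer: $-224569$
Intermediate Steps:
$s = 3$ ($s = -311 + 314 = 3$)
$o{\left(d \right)} = \left(-17 + d\right) \left(3 + d\right)$ ($o{\left(d \right)} = \left(d - 17\right) \left(d + 3\right) = \left(-17 + d\right) \left(3 + d\right)$)
$A{\left(a{\left(17 \right)},-650 \right)} - o{\left(Q \right)} = 7 - \left(-51 + 481^{2} - 6734\right) = 7 - \left(-51 + 231361 - 6734\right) = 7 - 224576 = -224569$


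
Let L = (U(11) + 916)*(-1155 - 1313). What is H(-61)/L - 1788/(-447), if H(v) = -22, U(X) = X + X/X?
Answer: 4580619/1145152 ≈ 4.0000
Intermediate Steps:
U(X) = 1 + X (U(X) = X + 1 = 1 + X)
L = -2290304 (L = ((1 + 11) + 916)*(-1155 - 1313) = (12 + 916)*(-2468) = 928*(-2468) = -2290304)
H(-61)/L - 1788/(-447) = -22/(-2290304) - 1788/(-447) = -22*(-1/2290304) - 1788*(-1/447) = 11/1145152 + 4 = 4580619/1145152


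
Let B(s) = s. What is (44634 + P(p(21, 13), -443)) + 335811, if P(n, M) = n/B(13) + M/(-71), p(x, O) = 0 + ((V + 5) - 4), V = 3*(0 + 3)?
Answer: 351157204/923 ≈ 3.8045e+5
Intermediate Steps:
V = 9 (V = 3*3 = 9)
p(x, O) = 10 (p(x, O) = 0 + ((9 + 5) - 4) = 0 + (14 - 4) = 0 + 10 = 10)
P(n, M) = -M/71 + n/13 (P(n, M) = n/13 + M/(-71) = n*(1/13) + M*(-1/71) = n/13 - M/71 = -M/71 + n/13)
(44634 + P(p(21, 13), -443)) + 335811 = (44634 + (-1/71*(-443) + (1/13)*10)) + 335811 = (44634 + (443/71 + 10/13)) + 335811 = (44634 + 6469/923) + 335811 = 41203651/923 + 335811 = 351157204/923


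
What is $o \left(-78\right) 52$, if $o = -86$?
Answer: $348816$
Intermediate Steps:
$o \left(-78\right) 52 = \left(-86\right) \left(-78\right) 52 = 6708 \cdot 52 = 348816$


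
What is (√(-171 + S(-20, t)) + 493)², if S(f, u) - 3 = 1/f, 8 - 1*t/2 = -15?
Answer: (4930 + I*√16805)²/100 ≈ 2.4288e+5 + 12782.0*I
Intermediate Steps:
t = 46 (t = 16 - 2*(-15) = 16 + 30 = 46)
S(f, u) = 3 + 1/f
(√(-171 + S(-20, t)) + 493)² = (√(-171 + (3 + 1/(-20))) + 493)² = (√(-171 + (3 - 1/20)) + 493)² = (√(-171 + 59/20) + 493)² = (√(-3361/20) + 493)² = (I*√16805/10 + 493)² = (493 + I*√16805/10)²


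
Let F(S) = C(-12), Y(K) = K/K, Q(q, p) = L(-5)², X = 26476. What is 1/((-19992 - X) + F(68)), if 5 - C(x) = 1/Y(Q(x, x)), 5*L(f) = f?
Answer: -1/46464 ≈ -2.1522e-5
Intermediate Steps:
L(f) = f/5
Q(q, p) = 1 (Q(q, p) = ((⅕)*(-5))² = (-1)² = 1)
Y(K) = 1
C(x) = 4 (C(x) = 5 - 1/1 = 5 - 1*1 = 5 - 1 = 4)
F(S) = 4
1/((-19992 - X) + F(68)) = 1/((-19992 - 1*26476) + 4) = 1/((-19992 - 26476) + 4) = 1/(-46468 + 4) = 1/(-46464) = -1/46464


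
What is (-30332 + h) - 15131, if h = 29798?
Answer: -15665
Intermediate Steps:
(-30332 + h) - 15131 = (-30332 + 29798) - 15131 = -534 - 15131 = -15665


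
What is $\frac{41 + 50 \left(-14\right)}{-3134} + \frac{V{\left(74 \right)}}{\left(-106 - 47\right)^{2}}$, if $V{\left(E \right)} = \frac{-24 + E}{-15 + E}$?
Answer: $\frac{910322029}{4328464554} \approx 0.21031$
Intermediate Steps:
$V{\left(E \right)} = \frac{-24 + E}{-15 + E}$
$\frac{41 + 50 \left(-14\right)}{-3134} + \frac{V{\left(74 \right)}}{\left(-106 - 47\right)^{2}} = \frac{41 + 50 \left(-14\right)}{-3134} + \frac{\frac{1}{-15 + 74} \left(-24 + 74\right)}{\left(-106 - 47\right)^{2}} = \left(41 - 700\right) \left(- \frac{1}{3134}\right) + \frac{\frac{1}{59} \cdot 50}{\left(-153\right)^{2}} = \left(-659\right) \left(- \frac{1}{3134}\right) + \frac{\frac{1}{59} \cdot 50}{23409} = \frac{659}{3134} + \frac{50}{59} \cdot \frac{1}{23409} = \frac{659}{3134} + \frac{50}{1381131} = \frac{910322029}{4328464554}$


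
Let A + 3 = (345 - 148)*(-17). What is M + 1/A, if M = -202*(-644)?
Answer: 436054975/3352 ≈ 1.3009e+5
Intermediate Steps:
M = 130088
A = -3352 (A = -3 + (345 - 148)*(-17) = -3 + 197*(-17) = -3 - 3349 = -3352)
M + 1/A = 130088 + 1/(-3352) = 130088 - 1/3352 = 436054975/3352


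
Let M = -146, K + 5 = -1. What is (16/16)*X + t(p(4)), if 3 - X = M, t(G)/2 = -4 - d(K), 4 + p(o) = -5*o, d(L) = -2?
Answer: 145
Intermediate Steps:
K = -6 (K = -5 - 1 = -6)
p(o) = -4 - 5*o
t(G) = -4 (t(G) = 2*(-4 - 1*(-2)) = 2*(-4 + 2) = 2*(-2) = -4)
X = 149 (X = 3 - 1*(-146) = 3 + 146 = 149)
(16/16)*X + t(p(4)) = (16/16)*149 - 4 = (16*(1/16))*149 - 4 = 1*149 - 4 = 149 - 4 = 145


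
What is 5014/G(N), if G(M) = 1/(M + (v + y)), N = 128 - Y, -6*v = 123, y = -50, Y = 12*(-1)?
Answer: 348473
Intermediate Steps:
Y = -12
v = -41/2 (v = -⅙*123 = -41/2 ≈ -20.500)
N = 140 (N = 128 - 1*(-12) = 128 + 12 = 140)
G(M) = 1/(-141/2 + M) (G(M) = 1/(M + (-41/2 - 50)) = 1/(M - 141/2) = 1/(-141/2 + M))
5014/G(N) = 5014/((2/(-141 + 2*140))) = 5014/((2/(-141 + 280))) = 5014/((2/139)) = 5014/((2*(1/139))) = 5014/(2/139) = 5014*(139/2) = 348473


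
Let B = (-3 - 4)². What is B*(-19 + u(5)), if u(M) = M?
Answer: -686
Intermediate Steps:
B = 49 (B = (-7)² = 49)
B*(-19 + u(5)) = 49*(-19 + 5) = 49*(-14) = -686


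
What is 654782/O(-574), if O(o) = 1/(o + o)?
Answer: -751689736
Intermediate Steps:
O(o) = 1/(2*o)
654782/O(-574) = 654782/(((½)/(-574))) = 654782/(((½)*(-1/574))) = 654782/(-1/1148) = 654782*(-1148) = -751689736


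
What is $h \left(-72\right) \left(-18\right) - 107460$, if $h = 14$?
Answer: $-89316$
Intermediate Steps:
$h \left(-72\right) \left(-18\right) - 107460 = 14 \left(-72\right) \left(-18\right) - 107460 = \left(-1008\right) \left(-18\right) - 107460 = 18144 - 107460 = -89316$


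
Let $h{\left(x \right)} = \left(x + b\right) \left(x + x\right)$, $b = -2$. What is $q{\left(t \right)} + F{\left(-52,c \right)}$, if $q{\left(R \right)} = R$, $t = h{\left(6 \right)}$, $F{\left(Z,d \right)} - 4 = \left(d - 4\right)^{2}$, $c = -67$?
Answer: $5093$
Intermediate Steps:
$h{\left(x \right)} = 2 x \left(-2 + x\right)$ ($h{\left(x \right)} = \left(x - 2\right) \left(x + x\right) = \left(-2 + x\right) 2 x = 2 x \left(-2 + x\right)$)
$F{\left(Z,d \right)} = 4 + \left(-4 + d\right)^{2}$ ($F{\left(Z,d \right)} = 4 + \left(d - 4\right)^{2} = 4 + \left(-4 + d\right)^{2}$)
$t = 48$ ($t = 2 \cdot 6 \left(-2 + 6\right) = 2 \cdot 6 \cdot 4 = 48$)
$q{\left(t \right)} + F{\left(-52,c \right)} = 48 + \left(4 + \left(-4 - 67\right)^{2}\right) = 48 + \left(4 + \left(-71\right)^{2}\right) = 48 + \left(4 + 5041\right) = 48 + 5045 = 5093$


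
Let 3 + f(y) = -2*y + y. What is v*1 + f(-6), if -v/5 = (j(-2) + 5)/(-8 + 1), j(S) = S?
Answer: 36/7 ≈ 5.1429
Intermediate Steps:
f(y) = -3 - y (f(y) = -3 + (-2*y + y) = -3 - y)
v = 15/7 (v = -5*(-2 + 5)/(-8 + 1) = -15/(-7) = -15*(-1)/7 = -5*(-3/7) = 15/7 ≈ 2.1429)
v*1 + f(-6) = (15/7)*1 + (-3 - 1*(-6)) = 15/7 + (-3 + 6) = 15/7 + 3 = 36/7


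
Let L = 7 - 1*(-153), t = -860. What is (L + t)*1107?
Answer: -774900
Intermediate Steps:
L = 160 (L = 7 + 153 = 160)
(L + t)*1107 = (160 - 860)*1107 = -700*1107 = -774900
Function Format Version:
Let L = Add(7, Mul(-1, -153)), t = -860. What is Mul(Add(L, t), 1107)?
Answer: -774900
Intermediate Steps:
L = 160 (L = Add(7, 153) = 160)
Mul(Add(L, t), 1107) = Mul(Add(160, -860), 1107) = Mul(-700, 1107) = -774900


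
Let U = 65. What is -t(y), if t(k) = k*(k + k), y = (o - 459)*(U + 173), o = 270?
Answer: -4046760648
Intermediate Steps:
y = -44982 (y = (270 - 459)*(65 + 173) = -189*238 = -44982)
t(k) = 2*k² (t(k) = k*(2*k) = 2*k²)
-t(y) = -2*(-44982)² = -2*2023380324 = -1*4046760648 = -4046760648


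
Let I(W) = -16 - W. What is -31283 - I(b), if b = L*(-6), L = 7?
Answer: -31309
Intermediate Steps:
b = -42 (b = 7*(-6) = -42)
-31283 - I(b) = -31283 - (-16 - 1*(-42)) = -31283 - (-16 + 42) = -31283 - 1*26 = -31283 - 26 = -31309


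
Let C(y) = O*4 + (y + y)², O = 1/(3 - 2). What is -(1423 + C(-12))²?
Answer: -4012009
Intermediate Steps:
O = 1 (O = 1/1 = 1)
C(y) = 4 + 4*y² (C(y) = 1*4 + (y + y)² = 4 + (2*y)² = 4 + 4*y²)
-(1423 + C(-12))² = -(1423 + (4 + 4*(-12)²))² = -(1423 + (4 + 4*144))² = -(1423 + (4 + 576))² = -(1423 + 580)² = -1*2003² = -1*4012009 = -4012009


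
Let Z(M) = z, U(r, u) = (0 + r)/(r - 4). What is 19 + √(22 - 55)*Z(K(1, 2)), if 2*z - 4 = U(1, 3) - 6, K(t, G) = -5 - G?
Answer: 19 - 7*I*√33/6 ≈ 19.0 - 6.702*I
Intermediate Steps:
U(r, u) = r/(-4 + r)
z = -7/6 (z = 2 + (1/(-4 + 1) - 6)/2 = 2 + (1/(-3) - 6)/2 = 2 + (1*(-⅓) - 6)/2 = 2 + (-⅓ - 6)/2 = 2 + (½)*(-19/3) = 2 - 19/6 = -7/6 ≈ -1.1667)
Z(M) = -7/6
19 + √(22 - 55)*Z(K(1, 2)) = 19 + √(22 - 55)*(-7/6) = 19 + √(-33)*(-7/6) = 19 + (I*√33)*(-7/6) = 19 - 7*I*√33/6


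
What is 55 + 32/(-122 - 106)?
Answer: 3127/57 ≈ 54.860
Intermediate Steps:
55 + 32/(-122 - 106) = 55 + 32/(-228) = 55 - 1/228*32 = 55 - 8/57 = 3127/57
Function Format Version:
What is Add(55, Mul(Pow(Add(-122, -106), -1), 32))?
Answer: Rational(3127, 57) ≈ 54.860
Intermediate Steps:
Add(55, Mul(Pow(Add(-122, -106), -1), 32)) = Add(55, Mul(Pow(-228, -1), 32)) = Add(55, Mul(Rational(-1, 228), 32)) = Add(55, Rational(-8, 57)) = Rational(3127, 57)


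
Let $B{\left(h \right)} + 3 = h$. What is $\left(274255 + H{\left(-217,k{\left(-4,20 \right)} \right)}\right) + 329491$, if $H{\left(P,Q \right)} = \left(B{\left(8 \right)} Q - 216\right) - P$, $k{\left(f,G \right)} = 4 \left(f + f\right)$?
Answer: $603587$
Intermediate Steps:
$B{\left(h \right)} = -3 + h$
$k{\left(f,G \right)} = 8 f$ ($k{\left(f,G \right)} = 4 \cdot 2 f = 8 f$)
$H{\left(P,Q \right)} = -216 - P + 5 Q$ ($H{\left(P,Q \right)} = \left(\left(-3 + 8\right) Q - 216\right) - P = \left(5 Q - 216\right) - P = \left(-216 + 5 Q\right) - P = -216 - P + 5 Q$)
$\left(274255 + H{\left(-217,k{\left(-4,20 \right)} \right)}\right) + 329491 = \left(274255 - \left(-1 - 40 \left(-4\right)\right)\right) + 329491 = \left(274255 + \left(-216 + 217 + 5 \left(-32\right)\right)\right) + 329491 = \left(274255 - 159\right) + 329491 = 274096 + 329491 = 603587$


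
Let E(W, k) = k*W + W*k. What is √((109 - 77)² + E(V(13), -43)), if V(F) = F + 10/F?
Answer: I*√27066/13 ≈ 12.655*I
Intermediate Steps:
E(W, k) = 2*W*k (E(W, k) = W*k + W*k = 2*W*k)
√((109 - 77)² + E(V(13), -43)) = √((109 - 77)² + 2*(13 + 10/13)*(-43)) = √(32² + 2*(13 + 10*(1/13))*(-43)) = √(1024 + 2*(13 + 10/13)*(-43)) = √(1024 + 2*(179/13)*(-43)) = √(1024 - 15394/13) = √(-2082/13) = I*√27066/13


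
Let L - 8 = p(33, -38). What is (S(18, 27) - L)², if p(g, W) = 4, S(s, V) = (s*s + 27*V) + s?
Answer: 1121481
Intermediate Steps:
S(s, V) = s + s² + 27*V (S(s, V) = (s² + 27*V) + s = s + s² + 27*V)
L = 12 (L = 8 + 4 = 12)
(S(18, 27) - L)² = ((18 + 18² + 27*27) - 1*12)² = ((18 + 324 + 729) - 12)² = (1071 - 12)² = 1059² = 1121481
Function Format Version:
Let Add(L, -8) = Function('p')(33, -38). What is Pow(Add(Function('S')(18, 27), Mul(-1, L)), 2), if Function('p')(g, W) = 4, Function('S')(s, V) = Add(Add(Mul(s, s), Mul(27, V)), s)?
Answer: 1121481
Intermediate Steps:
Function('S')(s, V) = Add(s, Pow(s, 2), Mul(27, V)) (Function('S')(s, V) = Add(Add(Pow(s, 2), Mul(27, V)), s) = Add(s, Pow(s, 2), Mul(27, V)))
L = 12 (L = Add(8, 4) = 12)
Pow(Add(Function('S')(18, 27), Mul(-1, L)), 2) = Pow(Add(Add(18, Pow(18, 2), Mul(27, 27)), Mul(-1, 12)), 2) = Pow(Add(Add(18, 324, 729), -12), 2) = Pow(Add(1071, -12), 2) = Pow(1059, 2) = 1121481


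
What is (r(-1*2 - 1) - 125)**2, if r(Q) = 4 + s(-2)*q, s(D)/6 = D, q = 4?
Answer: 28561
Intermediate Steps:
s(D) = 6*D
r(Q) = -44 (r(Q) = 4 + (6*(-2))*4 = 4 - 12*4 = 4 - 48 = -44)
(r(-1*2 - 1) - 125)**2 = (-44 - 125)**2 = (-169)**2 = 28561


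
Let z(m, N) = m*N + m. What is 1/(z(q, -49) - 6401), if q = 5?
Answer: -1/6641 ≈ -0.00015058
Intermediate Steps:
z(m, N) = m + N*m (z(m, N) = N*m + m = m + N*m)
1/(z(q, -49) - 6401) = 1/(5*(1 - 49) - 6401) = 1/(5*(-48) - 6401) = 1/(-240 - 6401) = 1/(-6641) = -1/6641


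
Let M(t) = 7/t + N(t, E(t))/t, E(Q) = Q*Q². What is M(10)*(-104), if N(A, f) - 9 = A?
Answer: -1352/5 ≈ -270.40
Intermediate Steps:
E(Q) = Q³
N(A, f) = 9 + A
M(t) = 7/t + (9 + t)/t
M(10)*(-104) = ((16 + 10)/10)*(-104) = ((⅒)*26)*(-104) = (13/5)*(-104) = -1352/5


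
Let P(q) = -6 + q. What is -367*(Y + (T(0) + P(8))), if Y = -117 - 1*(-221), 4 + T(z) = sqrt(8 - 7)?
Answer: -37801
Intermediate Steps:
T(z) = -3 (T(z) = -4 + sqrt(8 - 7) = -4 + sqrt(1) = -4 + 1 = -3)
Y = 104 (Y = -117 + 221 = 104)
-367*(Y + (T(0) + P(8))) = -367*(104 + (-3 + (-6 + 8))) = -367*(104 + (-3 + 2)) = -367*(104 - 1) = -367*103 = -37801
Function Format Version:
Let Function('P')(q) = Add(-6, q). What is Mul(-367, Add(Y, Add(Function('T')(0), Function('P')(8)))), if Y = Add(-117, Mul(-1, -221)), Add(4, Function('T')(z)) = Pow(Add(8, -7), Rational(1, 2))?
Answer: -37801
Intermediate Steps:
Function('T')(z) = -3 (Function('T')(z) = Add(-4, Pow(Add(8, -7), Rational(1, 2))) = Add(-4, Pow(1, Rational(1, 2))) = Add(-4, 1) = -3)
Y = 104 (Y = Add(-117, 221) = 104)
Mul(-367, Add(Y, Add(Function('T')(0), Function('P')(8)))) = Mul(-367, Add(104, Add(-3, Add(-6, 8)))) = Mul(-367, Add(104, Add(-3, 2))) = Mul(-367, Add(104, -1)) = Mul(-367, 103) = -37801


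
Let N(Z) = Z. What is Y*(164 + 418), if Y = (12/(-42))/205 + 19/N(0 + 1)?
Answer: 15867066/1435 ≈ 11057.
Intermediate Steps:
Y = 27263/1435 (Y = (12/(-42))/205 + 19/(0 + 1) = (12*(-1/42))*(1/205) + 19/1 = -2/7*1/205 + 19*1 = -2/1435 + 19 = 27263/1435 ≈ 18.999)
Y*(164 + 418) = 27263*(164 + 418)/1435 = (27263/1435)*582 = 15867066/1435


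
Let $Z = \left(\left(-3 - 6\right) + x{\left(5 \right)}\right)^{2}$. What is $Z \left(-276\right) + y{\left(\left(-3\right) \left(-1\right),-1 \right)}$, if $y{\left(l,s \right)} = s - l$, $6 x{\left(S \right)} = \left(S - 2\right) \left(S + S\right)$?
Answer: $-4420$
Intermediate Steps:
$x{\left(S \right)} = \frac{S \left(-2 + S\right)}{3}$ ($x{\left(S \right)} = \frac{\left(S - 2\right) \left(S + S\right)}{6} = \frac{\left(-2 + S\right) 2 S}{6} = \frac{2 S \left(-2 + S\right)}{6} = \frac{S \left(-2 + S\right)}{3}$)
$Z = 16$ ($Z = \left(\left(-3 - 6\right) + \frac{1}{3} \cdot 5 \left(-2 + 5\right)\right)^{2} = \left(\left(-3 - 6\right) + \frac{1}{3} \cdot 5 \cdot 3\right)^{2} = \left(-9 + 5\right)^{2} = \left(-4\right)^{2} = 16$)
$Z \left(-276\right) + y{\left(\left(-3\right) \left(-1\right),-1 \right)} = 16 \left(-276\right) - \left(1 - -3\right) = -4416 - 4 = -4420$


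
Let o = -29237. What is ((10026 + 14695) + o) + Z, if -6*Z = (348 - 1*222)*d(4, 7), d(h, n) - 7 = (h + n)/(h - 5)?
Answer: -4432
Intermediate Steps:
d(h, n) = 7 + (h + n)/(-5 + h) (d(h, n) = 7 + (h + n)/(h - 5) = 7 + (h + n)/(-5 + h))
Z = 84 (Z = -(348 - 1*222)*(-35 + 7 + 8*4)/(-5 + 4)/6 = -(348 - 222)*(-35 + 7 + 32)/(-1)/6 = -21*(-1*4) = -21*(-4) = -⅙*(-504) = 84)
((10026 + 14695) + o) + Z = ((10026 + 14695) - 29237) + 84 = (24721 - 29237) + 84 = -4516 + 84 = -4432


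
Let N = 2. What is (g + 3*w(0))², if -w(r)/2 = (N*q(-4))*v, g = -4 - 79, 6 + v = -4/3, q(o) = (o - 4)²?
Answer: 30791401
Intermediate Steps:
q(o) = (-4 + o)²
v = -22/3 (v = -6 - 4/3 = -22/3 ≈ -7.3333)
g = -83
w(r) = 5632/3 (w(r) = -2*2*(-4 - 4)²*(-22)/3 = -2*2*(-8)²*(-22)/3 = -2*2*64*(-22)/3 = -256*(-22)/3 = -2*(-2816/3) = 5632/3)
(g + 3*w(0))² = (-83 + 3*(5632/3))² = (-83 + 5632)² = 5549² = 30791401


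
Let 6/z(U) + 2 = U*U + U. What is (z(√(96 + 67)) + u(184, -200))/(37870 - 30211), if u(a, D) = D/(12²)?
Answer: -11603/65760174 - √163/32880087 ≈ -0.00017683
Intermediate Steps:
u(a, D) = D/144
z(U) = 6/(-2 + U + U²) (z(U) = 6/(-2 + (U*U + U)) = 6/(-2 + (U² + U)) = 6/(-2 + (U + U²)) = 6/(-2 + U + U²))
(z(√(96 + 67)) + u(184, -200))/(37870 - 30211) = (6/(-2 + √(96 + 67) + (√(96 + 67))²) + (1/144)*(-200))/(37870 - 30211) = (6/(-2 + √163 + (√163)²) - 25/18)/7659 = (6/(-2 + √163 + 163) - 25/18)*(1/7659) = (6/(161 + √163) - 25/18)*(1/7659) = (-25/18 + 6/(161 + √163))*(1/7659) = -25/137862 + 2/(2553*(161 + √163))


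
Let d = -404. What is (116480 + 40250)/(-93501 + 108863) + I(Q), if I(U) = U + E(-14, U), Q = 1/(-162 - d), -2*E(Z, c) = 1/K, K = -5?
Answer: 47894728/4647005 ≈ 10.307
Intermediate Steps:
E(Z, c) = ⅒ (E(Z, c) = -½/(-5) = -½*(-⅕) = ⅒)
Q = 1/242 (Q = 1/(-162 - 1*(-404)) = 1/(-162 + 404) = 1/242 ≈ 0.0041322)
I(U) = ⅒ + U (I(U) = U + ⅒ = ⅒ + U)
(116480 + 40250)/(-93501 + 108863) + I(Q) = (116480 + 40250)/(-93501 + 108863) + (⅒ + 1/242) = 156730/15362 + 63/605 = 156730*(1/15362) + 63/605 = 78365/7681 + 63/605 = 47894728/4647005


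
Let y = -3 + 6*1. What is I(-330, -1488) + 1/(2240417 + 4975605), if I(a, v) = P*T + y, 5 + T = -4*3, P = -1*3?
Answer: 389665189/7216022 ≈ 54.000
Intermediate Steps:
y = 3 (y = -3 + 6 = 3)
P = -3
T = -17 (T = -5 - 4*3 = -5 - 12 = -17)
I(a, v) = 54 (I(a, v) = -3*(-17) + 3 = 51 + 3 = 54)
I(-330, -1488) + 1/(2240417 + 4975605) = 54 + 1/(2240417 + 4975605) = 54 + 1/7216022 = 389665189/7216022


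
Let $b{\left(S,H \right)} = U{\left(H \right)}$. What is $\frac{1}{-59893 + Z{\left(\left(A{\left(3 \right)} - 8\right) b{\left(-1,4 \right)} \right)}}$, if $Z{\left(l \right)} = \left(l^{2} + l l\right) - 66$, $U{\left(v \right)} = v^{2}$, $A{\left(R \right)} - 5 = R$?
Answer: $- \frac{1}{59959} \approx -1.6678 \cdot 10^{-5}$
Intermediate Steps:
$A{\left(R \right)} = 5 + R$
$b{\left(S,H \right)} = H^{2}$
$Z{\left(l \right)} = -66 + 2 l^{2}$ ($Z{\left(l \right)} = \left(l^{2} + l^{2}\right) - 66 = 2 l^{2} - 66 = -66 + 2 l^{2}$)
$\frac{1}{-59893 + Z{\left(\left(A{\left(3 \right)} - 8\right) b{\left(-1,4 \right)} \right)}} = \frac{1}{-59893 - \left(66 - 2 \left(\left(\left(5 + 3\right) - 8\right) 4^{2}\right)^{2}\right)} = \frac{1}{-59893 - \left(66 - 2 \left(\left(8 - 8\right) 16\right)^{2}\right)} = \frac{1}{-59893 - \left(66 - 2 \left(0 \cdot 16\right)^{2}\right)} = \frac{1}{-59893 - \left(66 - 2 \cdot 0^{2}\right)} = \frac{1}{-59893 + \left(-66 + 2 \cdot 0\right)} = \frac{1}{-59893 + \left(-66 + 0\right)} = \frac{1}{-59893 - 66} = \frac{1}{-59959} = - \frac{1}{59959}$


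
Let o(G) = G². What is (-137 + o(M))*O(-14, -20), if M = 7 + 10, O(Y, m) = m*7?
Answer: -21280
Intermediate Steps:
O(Y, m) = 7*m
M = 17
(-137 + o(M))*O(-14, -20) = (-137 + 17²)*(7*(-20)) = (-137 + 289)*(-140) = 152*(-140) = -21280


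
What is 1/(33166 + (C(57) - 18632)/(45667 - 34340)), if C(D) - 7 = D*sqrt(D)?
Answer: 4255017645839/141114918710974456 - 645639*sqrt(57)/141114918710974456 ≈ 3.0153e-5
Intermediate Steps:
C(D) = 7 + D**(3/2) (C(D) = 7 + D*sqrt(D) = 7 + D**(3/2))
1/(33166 + (C(57) - 18632)/(45667 - 34340)) = 1/(33166 + ((7 + 57**(3/2)) - 18632)/(45667 - 34340)) = 1/(33166 + ((7 + 57*sqrt(57)) - 18632)/11327) = 1/(33166 + (-18625 + 57*sqrt(57))*(1/11327)) = 1/(33166 + (-18625/11327 + 57*sqrt(57)/11327)) = 1/(375652657/11327 + 57*sqrt(57)/11327)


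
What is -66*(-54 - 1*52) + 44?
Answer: 7040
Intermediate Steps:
-66*(-54 - 1*52) + 44 = -66*(-54 - 52) + 44 = -66*(-106) + 44 = 6996 + 44 = 7040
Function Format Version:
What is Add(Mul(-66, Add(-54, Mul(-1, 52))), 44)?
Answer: 7040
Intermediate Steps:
Add(Mul(-66, Add(-54, Mul(-1, 52))), 44) = Add(Mul(-66, Add(-54, -52)), 44) = Add(Mul(-66, -106), 44) = Add(6996, 44) = 7040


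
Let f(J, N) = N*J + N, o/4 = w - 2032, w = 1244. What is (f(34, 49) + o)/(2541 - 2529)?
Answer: -479/4 ≈ -119.75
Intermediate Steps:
o = -3152 (o = 4*(1244 - 2032) = 4*(-788) = -3152)
f(J, N) = N + J*N (f(J, N) = J*N + N = N + J*N)
(f(34, 49) + o)/(2541 - 2529) = (49*(1 + 34) - 3152)/(2541 - 2529) = (49*35 - 3152)/12 = (1715 - 3152)*(1/12) = -1437*1/12 = -479/4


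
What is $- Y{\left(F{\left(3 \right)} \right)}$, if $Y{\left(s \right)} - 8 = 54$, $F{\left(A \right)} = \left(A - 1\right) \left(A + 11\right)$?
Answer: $-62$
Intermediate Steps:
$F{\left(A \right)} = \left(-1 + A\right) \left(11 + A\right)$
$Y{\left(s \right)} = 62$ ($Y{\left(s \right)} = 8 + 54 = 62$)
$- Y{\left(F{\left(3 \right)} \right)} = \left(-1\right) 62 = -62$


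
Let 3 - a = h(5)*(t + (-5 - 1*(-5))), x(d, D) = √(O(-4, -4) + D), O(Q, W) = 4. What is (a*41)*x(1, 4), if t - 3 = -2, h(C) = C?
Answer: -164*√2 ≈ -231.93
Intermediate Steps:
x(d, D) = √(4 + D)
t = 1 (t = 3 - 2 = 1)
a = -2 (a = 3 - 5*(1 + (-5 - 1*(-5))) = 3 - 5*(1 + (-5 + 5)) = 3 - 5*(1 + 0) = 3 - 5 = -2)
(a*41)*x(1, 4) = (-2*41)*√(4 + 4) = -164*√2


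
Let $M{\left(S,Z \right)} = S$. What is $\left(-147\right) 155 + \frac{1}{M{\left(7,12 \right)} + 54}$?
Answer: $- \frac{1389884}{61} \approx -22785.0$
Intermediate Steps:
$\left(-147\right) 155 + \frac{1}{M{\left(7,12 \right)} + 54} = \left(-147\right) 155 + \frac{1}{7 + 54} = -22785 + \frac{1}{61} = - \frac{1389884}{61}$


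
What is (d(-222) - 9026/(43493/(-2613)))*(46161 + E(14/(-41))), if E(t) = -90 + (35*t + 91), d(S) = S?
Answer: 26356716146784/1783213 ≈ 1.4780e+7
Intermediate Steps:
E(t) = 1 + 35*t (E(t) = -90 + (91 + 35*t) = 1 + 35*t)
(d(-222) - 9026/(43493/(-2613)))*(46161 + E(14/(-41))) = (-222 - 9026/(43493/(-2613)))*(46161 + (1 + 35*(14/(-41)))) = (-222 - 9026/(43493*(-1/2613)))*(46161 + (1 + 35*(14*(-1/41)))) = (-222 - 9026/(-43493/2613))*(46161 + (1 + 35*(-14/41))) = (-222 - 9026*(-2613/43493))*(46161 + (1 - 490/41)) = (-222 + 23584938/43493)*(46161 - 449/41) = (13929492/43493)*(1892152/41) = 26356716146784/1783213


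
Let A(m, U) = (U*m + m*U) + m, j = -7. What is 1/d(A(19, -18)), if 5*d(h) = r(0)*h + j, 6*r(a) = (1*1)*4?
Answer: -15/1351 ≈ -0.011103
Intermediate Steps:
r(a) = ⅔ (r(a) = ((1*1)*4)/6 = (1*4)/6 = (⅙)*4 = ⅔)
A(m, U) = m + 2*U*m (A(m, U) = (U*m + U*m) + m = 2*U*m + m = m + 2*U*m)
d(h) = -7/5 + 2*h/15 (d(h) = (2*h/3 - 7)/5 = (-7 + 2*h/3)/5 = -7/5 + 2*h/15)
1/d(A(19, -18)) = 1/(-7/5 + 2*(19*(1 + 2*(-18)))/15) = 1/(-7/5 + 2*(19*(1 - 36))/15) = 1/(-7/5 + 2*(19*(-35))/15) = 1/(-7/5 + (2/15)*(-665)) = 1/(-7/5 - 266/3) = 1/(-1351/15) = -15/1351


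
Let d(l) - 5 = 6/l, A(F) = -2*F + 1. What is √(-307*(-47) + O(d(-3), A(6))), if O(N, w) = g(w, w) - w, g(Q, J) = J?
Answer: √14429 ≈ 120.12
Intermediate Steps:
A(F) = 1 - 2*F
d(l) = 5 + 6/l
O(N, w) = 0 (O(N, w) = w - w = 0)
√(-307*(-47) + O(d(-3), A(6))) = √(-307*(-47) + 0) = √(14429 + 0) = √14429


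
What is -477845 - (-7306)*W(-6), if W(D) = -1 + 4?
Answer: -455927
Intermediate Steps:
W(D) = 3
-477845 - (-7306)*W(-6) = -477845 - (-7306)*3 = -477845 - 281*(-78) = -477845 + 21918 = -455927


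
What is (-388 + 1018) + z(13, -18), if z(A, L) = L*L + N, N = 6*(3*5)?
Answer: 1044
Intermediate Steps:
N = 90 (N = 6*15 = 90)
z(A, L) = 90 + L² (z(A, L) = L*L + 90 = L² + 90 = 90 + L²)
(-388 + 1018) + z(13, -18) = (-388 + 1018) + (90 + (-18)²) = 630 + (90 + 324) = 630 + 414 = 1044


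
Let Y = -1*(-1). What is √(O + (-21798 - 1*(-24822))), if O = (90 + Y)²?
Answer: √11305 ≈ 106.32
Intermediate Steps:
Y = 1
O = 8281 (O = (90 + 1)² = 91² = 8281)
√(O + (-21798 - 1*(-24822))) = √(8281 + (-21798 - 1*(-24822))) = √(8281 + (-21798 + 24822)) = √(8281 + 3024) = √11305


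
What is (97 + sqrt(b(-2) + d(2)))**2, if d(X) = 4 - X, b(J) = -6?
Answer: 9405 + 388*I ≈ 9405.0 + 388.0*I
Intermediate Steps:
(97 + sqrt(b(-2) + d(2)))**2 = (97 + sqrt(-6 + (4 - 1*2)))**2 = (97 + sqrt(-6 + (4 - 2)))**2 = (97 + sqrt(-6 + 2))**2 = (97 + sqrt(-4))**2 = (97 + 2*I)**2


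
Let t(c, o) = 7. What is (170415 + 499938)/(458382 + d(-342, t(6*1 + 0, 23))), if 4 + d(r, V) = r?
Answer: 670353/458036 ≈ 1.4635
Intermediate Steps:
d(r, V) = -4 + r
(170415 + 499938)/(458382 + d(-342, t(6*1 + 0, 23))) = (170415 + 499938)/(458382 + (-4 - 342)) = 670353/(458382 - 346) = 670353/458036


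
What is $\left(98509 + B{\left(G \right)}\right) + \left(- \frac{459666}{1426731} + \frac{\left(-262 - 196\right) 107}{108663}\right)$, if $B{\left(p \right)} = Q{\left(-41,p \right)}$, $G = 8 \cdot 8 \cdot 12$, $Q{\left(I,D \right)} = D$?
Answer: $\frac{5130359477583979}{51677623551} \approx 99276.0$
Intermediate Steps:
$G = 768$ ($G = 64 \cdot 12 = 768$)
$B{\left(p \right)} = p$
$\left(98509 + B{\left(G \right)}\right) + \left(- \frac{459666}{1426731} + \frac{\left(-262 - 196\right) 107}{108663}\right) = \left(98509 + 768\right) + \left(- \frac{459666}{1426731} + \frac{\left(-262 - 196\right) 107}{108663}\right) = 99277 + \left(\left(-459666\right) \frac{1}{1426731} + \left(-458\right) 107 \cdot \frac{1}{108663}\right) = 99277 - \frac{39955688648}{51677623551} = \frac{5130359477583979}{51677623551}$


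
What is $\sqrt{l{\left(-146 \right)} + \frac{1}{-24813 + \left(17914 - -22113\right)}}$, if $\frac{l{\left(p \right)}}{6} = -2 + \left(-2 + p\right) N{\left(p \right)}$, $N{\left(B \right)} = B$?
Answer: $\frac{\sqrt{30006299945470}}{15214} \approx 360.05$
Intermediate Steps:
$l{\left(p \right)} = -12 + 6 p \left(-2 + p\right)$ ($l{\left(p \right)} = 6 \left(-2 + \left(-2 + p\right) p\right) = 6 \left(-2 + p \left(-2 + p\right)\right) = -12 + 6 p \left(-2 + p\right)$)
$\sqrt{l{\left(-146 \right)} + \frac{1}{-24813 + \left(17914 - -22113\right)}} = \sqrt{\left(-12 - -1752 + 6 \left(-146\right)^{2}\right) + \frac{1}{-24813 + \left(17914 - -22113\right)}} = \sqrt{\left(-12 + 1752 + 6 \cdot 21316\right) + \frac{1}{-24813 + \left(17914 + 22113\right)}} = \sqrt{\left(-12 + 1752 + 127896\right) + \frac{1}{-24813 + 40027}} = \sqrt{129636 + \frac{1}{15214}} = \sqrt{\frac{1972282105}{15214}} = \frac{\sqrt{30006299945470}}{15214}$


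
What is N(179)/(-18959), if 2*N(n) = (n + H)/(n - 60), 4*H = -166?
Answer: -275/9024484 ≈ -3.0473e-5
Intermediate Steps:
H = -83/2 (H = (¼)*(-166) = -83/2 ≈ -41.500)
N(n) = (-83/2 + n)/(2*(-60 + n)) (N(n) = ((n - 83/2)/(n - 60))/2 = ((-83/2 + n)/(-60 + n))/2 = (-83/2 + n)/(2*(-60 + n)))
N(179)/(-18959) = ((-83 + 2*179)/(4*(-60 + 179)))/(-18959) = ((¼)*(-83 + 358)/119)*(-1/18959) = ((¼)*(1/119)*275)*(-1/18959) = (275/476)*(-1/18959) = -275/9024484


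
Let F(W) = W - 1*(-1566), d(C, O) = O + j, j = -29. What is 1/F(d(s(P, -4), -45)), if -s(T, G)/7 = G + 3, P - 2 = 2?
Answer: 1/1492 ≈ 0.00067024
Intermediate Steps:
P = 4 (P = 2 + 2 = 4)
s(T, G) = -21 - 7*G (s(T, G) = -7*(G + 3) = -7*(3 + G) = -21 - 7*G)
d(C, O) = -29 + O (d(C, O) = O - 29 = -29 + O)
F(W) = 1566 + W (F(W) = W + 1566 = 1566 + W)
1/F(d(s(P, -4), -45)) = 1/(1566 + (-29 - 45)) = 1/(1566 - 74) = 1/1492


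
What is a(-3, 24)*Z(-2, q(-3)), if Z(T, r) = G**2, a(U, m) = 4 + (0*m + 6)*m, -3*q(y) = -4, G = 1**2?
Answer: 148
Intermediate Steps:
G = 1
q(y) = 4/3 (q(y) = -1/3*(-4) = 4/3)
a(U, m) = 4 + 6*m (a(U, m) = 4 + (0 + 6)*m = 4 + 6*m)
Z(T, r) = 1 (Z(T, r) = 1**2 = 1)
a(-3, 24)*Z(-2, q(-3)) = (4 + 6*24)*1 = (4 + 144)*1 = 148*1 = 148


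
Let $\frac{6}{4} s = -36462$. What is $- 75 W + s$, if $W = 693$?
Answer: $-76283$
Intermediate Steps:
$s = -24308$ ($s = \frac{2}{3} \left(-36462\right) = -24308$)
$- 75 W + s = \left(-75\right) 693 - 24308 = -51975 - 24308 = -76283$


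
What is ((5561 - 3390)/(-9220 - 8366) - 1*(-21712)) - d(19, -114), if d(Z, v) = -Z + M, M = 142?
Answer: 379661983/17586 ≈ 21589.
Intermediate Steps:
d(Z, v) = 142 - Z (d(Z, v) = -Z + 142 = 142 - Z)
((5561 - 3390)/(-9220 - 8366) - 1*(-21712)) - d(19, -114) = ((5561 - 3390)/(-9220 - 8366) - 1*(-21712)) - (142 - 1*19) = (2171/(-17586) + 21712) - (142 - 19) = (2171*(-1/17586) + 21712) - 1*123 = (-2171/17586 + 21712) - 123 = 381825061/17586 - 123 = 379661983/17586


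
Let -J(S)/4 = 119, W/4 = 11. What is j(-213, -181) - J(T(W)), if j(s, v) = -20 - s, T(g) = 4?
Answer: 669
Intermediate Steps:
W = 44 (W = 4*11 = 44)
J(S) = -476 (J(S) = -4*119 = -476)
j(-213, -181) - J(T(W)) = (-20 - 1*(-213)) - 1*(-476) = (-20 + 213) + 476 = 193 + 476 = 669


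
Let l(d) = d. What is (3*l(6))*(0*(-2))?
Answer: 0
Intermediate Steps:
(3*l(6))*(0*(-2)) = (3*6)*(0*(-2)) = 18*0 = 0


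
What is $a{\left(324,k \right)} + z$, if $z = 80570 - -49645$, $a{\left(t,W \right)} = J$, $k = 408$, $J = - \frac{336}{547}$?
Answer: $\frac{71227269}{547} \approx 1.3021 \cdot 10^{5}$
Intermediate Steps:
$J = - \frac{336}{547}$ ($J = \left(-336\right) \frac{1}{547} = - \frac{336}{547} \approx -0.61426$)
$a{\left(t,W \right)} = - \frac{336}{547}$
$z = 130215$ ($z = 80570 + 49645 = 130215$)
$a{\left(324,k \right)} + z = - \frac{336}{547} + 130215 = \frac{71227269}{547}$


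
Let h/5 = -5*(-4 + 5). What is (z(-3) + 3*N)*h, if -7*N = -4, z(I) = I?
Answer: 225/7 ≈ 32.143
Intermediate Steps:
h = -25 (h = 5*(-5*(-4 + 5)) = 5*(-5*1) = 5*(-5) = -25)
N = 4/7 (N = -1/7*(-4) = 4/7 ≈ 0.57143)
(z(-3) + 3*N)*h = (-3 + 3*(4/7))*(-25) = (-3 + 12/7)*(-25) = -9/7*(-25) = 225/7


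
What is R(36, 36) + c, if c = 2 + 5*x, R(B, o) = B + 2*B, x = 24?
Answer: 230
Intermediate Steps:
R(B, o) = 3*B
c = 122 (c = 2 + 5*24 = 2 + 120 = 122)
R(36, 36) + c = 3*36 + 122 = 108 + 122 = 230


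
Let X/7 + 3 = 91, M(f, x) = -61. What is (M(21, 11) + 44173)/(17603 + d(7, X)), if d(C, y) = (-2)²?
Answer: 14704/5869 ≈ 2.5054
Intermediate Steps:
X = 616 (X = -21 + 7*91 = -21 + 637 = 616)
d(C, y) = 4
(M(21, 11) + 44173)/(17603 + d(7, X)) = (-61 + 44173)/(17603 + 4) = 44112/17607 = 44112*(1/17607) = 14704/5869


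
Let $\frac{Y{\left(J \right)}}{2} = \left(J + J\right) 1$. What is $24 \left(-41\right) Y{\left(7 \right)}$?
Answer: $-27552$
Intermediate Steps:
$Y{\left(J \right)} = 4 J$ ($Y{\left(J \right)} = 2 \left(J + J\right) 1 = 2 \cdot 2 J 1 = 2 \cdot 2 J = 4 J$)
$24 \left(-41\right) Y{\left(7 \right)} = 24 \left(-41\right) 4 \cdot 7 = \left(-984\right) 28 = -27552$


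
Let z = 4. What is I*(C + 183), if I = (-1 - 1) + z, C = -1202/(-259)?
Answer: 97198/259 ≈ 375.28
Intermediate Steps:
C = 1202/259 (C = -1202*(-1/259) = 1202/259 ≈ 4.6409)
I = 2 (I = (-1 - 1) + 4 = -2 + 4 = 2)
I*(C + 183) = 2*(1202/259 + 183) = 2*(48599/259) = 97198/259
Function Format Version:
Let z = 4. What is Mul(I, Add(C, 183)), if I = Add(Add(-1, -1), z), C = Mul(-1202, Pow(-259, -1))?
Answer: Rational(97198, 259) ≈ 375.28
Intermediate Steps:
C = Rational(1202, 259) (C = Mul(-1202, Rational(-1, 259)) = Rational(1202, 259) ≈ 4.6409)
I = 2 (I = Add(Add(-1, -1), 4) = Add(-2, 4) = 2)
Mul(I, Add(C, 183)) = Mul(2, Add(Rational(1202, 259), 183)) = Mul(2, Rational(48599, 259)) = Rational(97198, 259)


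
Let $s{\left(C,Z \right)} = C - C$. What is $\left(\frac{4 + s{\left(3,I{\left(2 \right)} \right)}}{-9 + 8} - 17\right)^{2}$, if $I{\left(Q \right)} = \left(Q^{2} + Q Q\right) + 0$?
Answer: $441$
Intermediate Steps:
$I{\left(Q \right)} = 2 Q^{2}$ ($I{\left(Q \right)} = \left(Q^{2} + Q^{2}\right) + 0 = 2 Q^{2} + 0 = 2 Q^{2}$)
$s{\left(C,Z \right)} = 0$
$\left(\frac{4 + s{\left(3,I{\left(2 \right)} \right)}}{-9 + 8} - 17\right)^{2} = \left(\frac{4 + 0}{-9 + 8} - 17\right)^{2} = \left(\frac{4}{-1} - 17\right)^{2} = \left(4 \left(-1\right) - 17\right)^{2} = \left(-4 - 17\right)^{2} = \left(-21\right)^{2} = 441$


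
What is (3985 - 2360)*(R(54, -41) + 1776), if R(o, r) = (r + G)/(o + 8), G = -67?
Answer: 89378250/31 ≈ 2.8832e+6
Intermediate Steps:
R(o, r) = (-67 + r)/(8 + o) (R(o, r) = (r - 67)/(o + 8) = (-67 + r)/(8 + o))
(3985 - 2360)*(R(54, -41) + 1776) = (3985 - 2360)*((-67 - 41)/(8 + 54) + 1776) = 1625*(-108/62 + 1776) = 1625*((1/62)*(-108) + 1776) = 1625*(-54/31 + 1776) = 1625*(55002/31) = 89378250/31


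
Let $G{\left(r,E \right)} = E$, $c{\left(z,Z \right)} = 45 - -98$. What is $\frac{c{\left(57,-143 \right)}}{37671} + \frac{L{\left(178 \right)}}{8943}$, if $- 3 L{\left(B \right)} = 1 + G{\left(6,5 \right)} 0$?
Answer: $\frac{1266292}{336891753} \approx 0.0037588$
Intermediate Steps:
$c{\left(z,Z \right)} = 143$ ($c{\left(z,Z \right)} = 45 + 98 = 143$)
$L{\left(B \right)} = - \frac{1}{3}$ ($L{\left(B \right)} = - \frac{1 + 5 \cdot 0}{3} = - \frac{1 + 0}{3} = \left(- \frac{1}{3}\right) 1 = - \frac{1}{3}$)
$\frac{c{\left(57,-143 \right)}}{37671} + \frac{L{\left(178 \right)}}{8943} = \frac{143}{37671} - \frac{1}{3 \cdot 8943} = 143 \cdot \frac{1}{37671} - \frac{1}{26829} = \frac{143}{37671} - \frac{1}{26829} = \frac{1266292}{336891753}$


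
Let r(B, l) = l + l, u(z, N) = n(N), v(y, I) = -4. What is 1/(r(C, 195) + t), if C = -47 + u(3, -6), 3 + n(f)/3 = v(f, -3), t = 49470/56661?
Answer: 1111/434260 ≈ 0.0025584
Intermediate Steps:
t = 970/1111 (t = 49470*(1/56661) = 970/1111 ≈ 0.87309)
n(f) = -21 (n(f) = -9 + 3*(-4) = -9 - 12 = -21)
u(z, N) = -21
C = -68 (C = -47 - 21 = -68)
r(B, l) = 2*l
1/(r(C, 195) + t) = 1/(2*195 + 970/1111) = 1/(390 + 970/1111) = 1/(434260/1111) = 1111/434260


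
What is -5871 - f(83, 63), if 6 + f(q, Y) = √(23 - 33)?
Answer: -5865 - I*√10 ≈ -5865.0 - 3.1623*I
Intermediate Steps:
f(q, Y) = -6 + I*√10 (f(q, Y) = -6 + √(23 - 33) = -6 + √(-10) = -6 + I*√10)
-5871 - f(83, 63) = -5871 - (-6 + I*√10) = -5871 + (6 - I*√10) = -5865 - I*√10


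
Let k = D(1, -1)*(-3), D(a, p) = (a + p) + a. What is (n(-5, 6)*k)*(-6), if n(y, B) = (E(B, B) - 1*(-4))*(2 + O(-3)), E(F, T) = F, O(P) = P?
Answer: -180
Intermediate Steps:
D(a, p) = p + 2*a
k = -3 (k = (-1 + 2*1)*(-3) = (-1 + 2)*(-3) = 1*(-3) = -3)
n(y, B) = -4 - B (n(y, B) = (B - 1*(-4))*(2 - 3) = (B + 4)*(-1) = (4 + B)*(-1) = -4 - B)
(n(-5, 6)*k)*(-6) = ((-4 - 1*6)*(-3))*(-6) = ((-4 - 6)*(-3))*(-6) = -10*(-3)*(-6) = 30*(-6) = -180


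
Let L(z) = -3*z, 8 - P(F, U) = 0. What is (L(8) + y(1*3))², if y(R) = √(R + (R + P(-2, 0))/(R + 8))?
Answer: 484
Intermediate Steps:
P(F, U) = 8 (P(F, U) = 8 - 1*0 = 8 + 0 = 8)
y(R) = √(1 + R) (y(R) = √(R + (R + 8)/(R + 8)) = √(R + (8 + R)/(8 + R)) = √(R + 1) = √(1 + R))
(L(8) + y(1*3))² = (-3*8 + √((8 + 1*3 + (1*3)*(8 + 1*3))/(8 + 1*3)))² = (-24 + √((8 + 3 + 3*(8 + 3))/(8 + 3)))² = (-24 + √((8 + 3 + 3*11)/11))² = (-24 + √((8 + 3 + 33)/11))² = (-24 + √((1/11)*44))² = (-24 + √4)² = (-24 + 2)² = (-22)² = 484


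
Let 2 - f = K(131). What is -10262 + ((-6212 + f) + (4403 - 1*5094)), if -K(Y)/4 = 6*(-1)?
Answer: -17187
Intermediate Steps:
K(Y) = 24 (K(Y) = -24*(-1) = -4*(-6) = 24)
f = -22 (f = 2 - 1*24 = 2 - 24 = -22)
-10262 + ((-6212 + f) + (4403 - 1*5094)) = -10262 + ((-6212 - 22) + (4403 - 1*5094)) = -10262 + (-6234 + (4403 - 5094)) = -10262 + (-6234 - 691) = -10262 - 6925 = -17187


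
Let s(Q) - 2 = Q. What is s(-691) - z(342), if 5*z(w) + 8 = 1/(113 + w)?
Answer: -1563836/2275 ≈ -687.40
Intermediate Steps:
s(Q) = 2 + Q
z(w) = -8/5 + 1/(5*(113 + w))
s(-691) - z(342) = (2 - 691) - (-903 - 8*342)/(5*(113 + 342)) = -689 - (-903 - 2736)/(5*455) = -689 - (-3639)/(5*455) = -689 - 1*(-3639/2275) = -689 + 3639/2275 = -1563836/2275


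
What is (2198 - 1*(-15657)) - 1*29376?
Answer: -11521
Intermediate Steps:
(2198 - 1*(-15657)) - 1*29376 = (2198 + 15657) - 29376 = 17855 - 29376 = -11521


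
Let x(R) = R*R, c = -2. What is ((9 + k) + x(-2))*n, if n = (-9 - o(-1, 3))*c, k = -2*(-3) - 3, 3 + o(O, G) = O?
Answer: 160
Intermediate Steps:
o(O, G) = -3 + O
k = 3 (k = 6 - 3 = 3)
x(R) = R²
n = 10 (n = (-9 - (-3 - 1))*(-2) = (-9 - 1*(-4))*(-2) = (-9 + 4)*(-2) = -5*(-2) = 10)
((9 + k) + x(-2))*n = ((9 + 3) + (-2)²)*10 = (12 + 4)*10 = 16*10 = 160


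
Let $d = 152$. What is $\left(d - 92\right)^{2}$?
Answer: $3600$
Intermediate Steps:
$\left(d - 92\right)^{2} = \left(152 - 92\right)^{2} = 60^{2} = 3600$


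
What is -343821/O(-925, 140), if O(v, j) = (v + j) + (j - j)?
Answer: 343821/785 ≈ 437.99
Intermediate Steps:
O(v, j) = j + v (O(v, j) = (j + v) + 0 = j + v)
-343821/O(-925, 140) = -343821/(140 - 925) = -343821/(-785) = -343821*(-1/785) = 343821/785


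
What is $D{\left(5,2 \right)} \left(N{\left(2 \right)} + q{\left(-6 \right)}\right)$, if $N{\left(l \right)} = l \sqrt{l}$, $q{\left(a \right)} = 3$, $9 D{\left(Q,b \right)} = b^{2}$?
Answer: $\frac{4}{3} + \frac{8 \sqrt{2}}{9} \approx 2.5904$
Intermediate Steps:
$D{\left(Q,b \right)} = \frac{b^{2}}{9}$
$N{\left(l \right)} = l^{\frac{3}{2}}$
$D{\left(5,2 \right)} \left(N{\left(2 \right)} + q{\left(-6 \right)}\right) = \frac{2^{2}}{9} \left(2^{\frac{3}{2}} + 3\right) = \frac{1}{9} \cdot 4 \left(2 \sqrt{2} + 3\right) = \frac{4 \left(3 + 2 \sqrt{2}\right)}{9} = \frac{4}{3} + \frac{8 \sqrt{2}}{9}$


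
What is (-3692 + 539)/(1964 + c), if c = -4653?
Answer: 3153/2689 ≈ 1.1726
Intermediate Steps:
(-3692 + 539)/(1964 + c) = (-3692 + 539)/(1964 - 4653) = -3153/(-2689) = -3153*(-1/2689) = 3153/2689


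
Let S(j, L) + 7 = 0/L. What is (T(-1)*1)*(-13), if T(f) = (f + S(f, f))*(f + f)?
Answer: -208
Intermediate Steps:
S(j, L) = -7 (S(j, L) = -7 + 0/L = -7 + 0 = -7)
T(f) = 2*f*(-7 + f) (T(f) = (f - 7)*(f + f) = (-7 + f)*(2*f) = 2*f*(-7 + f))
(T(-1)*1)*(-13) = ((2*(-1)*(-7 - 1))*1)*(-13) = ((2*(-1)*(-8))*1)*(-13) = (16*1)*(-13) = 16*(-13) = -208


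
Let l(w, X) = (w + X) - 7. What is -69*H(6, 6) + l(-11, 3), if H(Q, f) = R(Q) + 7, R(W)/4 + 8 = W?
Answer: 54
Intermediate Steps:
R(W) = -32 + 4*W
l(w, X) = -7 + X + w (l(w, X) = (X + w) - 7 = -7 + X + w)
H(Q, f) = -25 + 4*Q (H(Q, f) = (-32 + 4*Q) + 7 = -25 + 4*Q)
-69*H(6, 6) + l(-11, 3) = -69*(-25 + 4*6) + (-7 + 3 - 11) = -69*(-25 + 24) - 15 = -69*(-1) - 15 = 69 - 15 = 54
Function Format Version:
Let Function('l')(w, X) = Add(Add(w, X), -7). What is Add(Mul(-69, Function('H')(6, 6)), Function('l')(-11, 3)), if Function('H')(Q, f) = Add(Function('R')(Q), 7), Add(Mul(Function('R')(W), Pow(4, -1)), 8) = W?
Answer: 54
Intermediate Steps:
Function('R')(W) = Add(-32, Mul(4, W))
Function('l')(w, X) = Add(-7, X, w) (Function('l')(w, X) = Add(Add(X, w), -7) = Add(-7, X, w))
Function('H')(Q, f) = Add(-25, Mul(4, Q)) (Function('H')(Q, f) = Add(Add(-32, Mul(4, Q)), 7) = Add(-25, Mul(4, Q)))
Add(Mul(-69, Function('H')(6, 6)), Function('l')(-11, 3)) = Add(Mul(-69, Add(-25, Mul(4, 6))), Add(-7, 3, -11)) = Add(Mul(-69, Add(-25, 24)), -15) = Add(Mul(-69, -1), -15) = Add(69, -15) = 54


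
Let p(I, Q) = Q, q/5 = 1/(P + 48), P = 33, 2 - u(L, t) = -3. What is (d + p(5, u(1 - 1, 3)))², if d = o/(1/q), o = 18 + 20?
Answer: 354025/6561 ≈ 53.959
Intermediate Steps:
u(L, t) = 5 (u(L, t) = 2 - 1*(-3) = 2 + 3 = 5)
q = 5/81 (q = 5/(33 + 48) = 5/81 ≈ 0.061728)
o = 38
d = 190/81 (d = 38/(1/(5/81)) = 38/(81/5) = 38*(5/81) = 190/81 ≈ 2.3457)
(d + p(5, u(1 - 1, 3)))² = (190/81 + 5)² = (595/81)² = 354025/6561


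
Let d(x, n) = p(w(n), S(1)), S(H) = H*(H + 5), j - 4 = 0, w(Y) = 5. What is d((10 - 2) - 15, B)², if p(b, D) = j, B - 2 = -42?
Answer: 16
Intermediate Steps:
B = -40 (B = 2 - 42 = -40)
j = 4 (j = 4 + 0 = 4)
S(H) = H*(5 + H)
p(b, D) = 4
d(x, n) = 4
d((10 - 2) - 15, B)² = 4² = 16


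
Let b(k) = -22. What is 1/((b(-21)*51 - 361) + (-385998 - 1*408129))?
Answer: -1/795610 ≈ -1.2569e-6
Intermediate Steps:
1/((b(-21)*51 - 361) + (-385998 - 1*408129)) = 1/((-22*51 - 361) + (-385998 - 1*408129)) = 1/((-1122 - 361) + (-385998 - 408129)) = 1/(-1483 - 794127) = 1/(-795610) = -1/795610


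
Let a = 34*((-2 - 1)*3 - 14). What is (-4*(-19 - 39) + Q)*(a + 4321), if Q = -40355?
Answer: -141995297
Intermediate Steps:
a = -782 (a = 34*(-3*3 - 14) = 34*(-9 - 14) = 34*(-23) = -782)
(-4*(-19 - 39) + Q)*(a + 4321) = (-4*(-19 - 39) - 40355)*(-782 + 4321) = (-4*(-58) - 40355)*3539 = (232 - 40355)*3539 = -40123*3539 = -141995297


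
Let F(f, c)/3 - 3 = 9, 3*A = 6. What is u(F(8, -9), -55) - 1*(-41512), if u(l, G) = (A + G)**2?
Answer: 44321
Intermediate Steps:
A = 2 (A = (1/3)*6 = 2)
F(f, c) = 36 (F(f, c) = 9 + 3*9 = 9 + 27 = 36)
u(l, G) = (2 + G)**2
u(F(8, -9), -55) - 1*(-41512) = (2 - 55)**2 - 1*(-41512) = (-53)**2 + 41512 = 2809 + 41512 = 44321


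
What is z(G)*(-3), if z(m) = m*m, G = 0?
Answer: 0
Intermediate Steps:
z(m) = m**2
z(G)*(-3) = 0**2*(-3) = 0*(-3) = 0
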